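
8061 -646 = 7415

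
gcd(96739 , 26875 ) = 1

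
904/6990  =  452/3495= 0.13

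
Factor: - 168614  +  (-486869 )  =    -  655483 = - 347^1 * 1889^1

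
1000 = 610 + 390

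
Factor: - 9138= - 2^1*3^1*1523^1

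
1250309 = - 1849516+3099825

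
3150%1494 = 162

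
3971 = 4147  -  176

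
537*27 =14499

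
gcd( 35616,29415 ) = 159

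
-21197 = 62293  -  83490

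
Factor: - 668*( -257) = 171676 = 2^2*167^1* 257^1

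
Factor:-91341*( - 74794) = 6831758754 = 2^1 * 3^3*17^1*199^1*37397^1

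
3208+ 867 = 4075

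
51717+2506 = 54223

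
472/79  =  5  +  77/79=5.97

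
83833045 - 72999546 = 10833499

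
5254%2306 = 642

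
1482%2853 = 1482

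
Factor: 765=3^2 * 5^1*17^1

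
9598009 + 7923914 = 17521923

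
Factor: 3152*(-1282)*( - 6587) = 2^5*7^1*197^1*641^1*941^1 =26617171168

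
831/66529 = 831/66529 =0.01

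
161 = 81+80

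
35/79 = 35/79 = 0.44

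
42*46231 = 1941702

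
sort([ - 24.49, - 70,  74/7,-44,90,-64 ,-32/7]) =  [ - 70,-64, - 44, - 24.49, - 32/7,74/7,90] 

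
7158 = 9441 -2283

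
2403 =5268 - 2865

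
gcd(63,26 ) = 1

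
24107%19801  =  4306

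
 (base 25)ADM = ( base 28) 8BH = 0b1100111000101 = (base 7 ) 25143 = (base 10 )6597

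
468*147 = 68796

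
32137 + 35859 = 67996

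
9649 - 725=8924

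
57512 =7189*8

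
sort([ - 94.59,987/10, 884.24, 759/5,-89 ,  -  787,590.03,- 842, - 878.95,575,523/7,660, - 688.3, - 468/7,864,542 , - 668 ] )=[ -878.95,-842, - 787,-688.3, - 668, - 94.59, - 89, - 468/7,523/7,987/10, 759/5,542 , 575, 590.03, 660,864,884.24 ] 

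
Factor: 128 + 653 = 781 =11^1*71^1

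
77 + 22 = 99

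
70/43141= 10/6163 = 0.00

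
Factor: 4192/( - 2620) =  -8/5= - 2^3*5^( -1 )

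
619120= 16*38695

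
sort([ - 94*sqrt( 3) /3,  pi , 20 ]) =[- 94*sqrt(3)/3,pi , 20 ]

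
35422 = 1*35422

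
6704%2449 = 1806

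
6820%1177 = 935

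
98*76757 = 7522186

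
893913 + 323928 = 1217841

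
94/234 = 47/117 = 0.40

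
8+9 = 17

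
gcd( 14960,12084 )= 4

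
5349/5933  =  5349/5933 = 0.90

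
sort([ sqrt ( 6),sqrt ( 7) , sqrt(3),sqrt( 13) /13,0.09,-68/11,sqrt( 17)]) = [-68/11,0.09, sqrt (13 )/13, sqrt( 3),sqrt (6),  sqrt( 7), sqrt( 17 )]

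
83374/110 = 41687/55  =  757.95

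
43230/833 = 43230/833  =  51.90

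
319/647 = 319/647 = 0.49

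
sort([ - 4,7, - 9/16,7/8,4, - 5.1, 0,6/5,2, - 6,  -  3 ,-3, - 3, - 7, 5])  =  [ - 7, - 6, - 5.1, - 4,- 3,- 3,  -  3, - 9/16,0, 7/8, 6/5,2, 4,5, 7 ]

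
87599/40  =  2189+39/40  =  2189.97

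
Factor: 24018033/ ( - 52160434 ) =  - 2^(-1 )*3^1*13^1*71^(-1)*19333^ ( - 1)*32413^1 = -1264107/2745286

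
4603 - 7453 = -2850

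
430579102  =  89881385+340697717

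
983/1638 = 983/1638 = 0.60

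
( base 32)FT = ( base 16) 1FD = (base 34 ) ex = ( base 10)509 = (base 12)365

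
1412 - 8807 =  - 7395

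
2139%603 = 330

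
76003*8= 608024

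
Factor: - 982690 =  - 2^1*5^1*98269^1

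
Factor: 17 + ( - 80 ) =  - 63 = - 3^2*7^1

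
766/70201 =766/70201= 0.01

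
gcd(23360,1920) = 320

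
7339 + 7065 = 14404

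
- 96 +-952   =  -1048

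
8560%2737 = 349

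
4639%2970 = 1669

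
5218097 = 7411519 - 2193422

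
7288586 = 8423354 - 1134768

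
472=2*236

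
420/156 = 35/13 = 2.69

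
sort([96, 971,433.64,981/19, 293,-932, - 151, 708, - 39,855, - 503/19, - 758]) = [ - 932,-758,- 151, - 39,-503/19,981/19, 96, 293,433.64,  708, 855,971] 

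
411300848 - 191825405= 219475443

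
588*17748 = 10435824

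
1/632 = 1/632 = 0.00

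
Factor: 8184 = 2^3*3^1*11^1*31^1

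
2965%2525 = 440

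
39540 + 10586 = 50126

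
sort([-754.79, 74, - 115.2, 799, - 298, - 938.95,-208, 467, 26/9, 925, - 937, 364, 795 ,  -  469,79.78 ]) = [ - 938.95,  -  937, - 754.79, - 469, - 298,-208, - 115.2,26/9, 74,  79.78,364, 467, 795, 799, 925]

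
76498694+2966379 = 79465073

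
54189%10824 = 69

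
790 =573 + 217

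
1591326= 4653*342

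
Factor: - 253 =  - 11^1*23^1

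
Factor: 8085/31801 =15/59 =3^1*5^1*59^(-1 ) 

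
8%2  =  0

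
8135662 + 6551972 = 14687634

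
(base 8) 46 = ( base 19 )20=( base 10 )38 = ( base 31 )17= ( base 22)1G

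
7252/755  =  7252/755 = 9.61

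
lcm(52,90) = 2340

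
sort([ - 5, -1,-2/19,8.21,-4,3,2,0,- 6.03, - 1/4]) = [ - 6.03,-5, - 4,-1  , - 1/4,-2/19,0,2, 3,8.21 ]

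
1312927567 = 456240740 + 856686827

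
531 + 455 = 986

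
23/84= 23/84 = 0.27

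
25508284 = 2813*9068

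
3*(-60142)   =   - 180426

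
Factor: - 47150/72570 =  -3^(-1)* 5^1*23^1*59^(-1) = - 115/177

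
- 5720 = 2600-8320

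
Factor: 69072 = 2^4*3^1*1439^1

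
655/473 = 655/473 = 1.38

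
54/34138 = 27/17069 = 0.00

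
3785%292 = 281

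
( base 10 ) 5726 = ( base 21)cke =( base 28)78e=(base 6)42302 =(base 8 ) 13136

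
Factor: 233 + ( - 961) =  - 728 = - 2^3 * 7^1*13^1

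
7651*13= 99463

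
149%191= 149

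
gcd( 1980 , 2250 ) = 90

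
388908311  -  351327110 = 37581201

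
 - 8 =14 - 22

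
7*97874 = 685118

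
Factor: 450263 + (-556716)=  - 106453^1=- 106453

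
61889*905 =56009545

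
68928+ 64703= 133631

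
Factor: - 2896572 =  - 2^2*3^1*7^1*34483^1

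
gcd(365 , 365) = 365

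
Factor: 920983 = 7^1*41^1*3209^1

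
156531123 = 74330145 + 82200978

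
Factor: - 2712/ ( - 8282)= 2^2*3^1*41^( - 1)* 101^( - 1)*113^1 = 1356/4141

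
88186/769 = 88186/769 = 114.68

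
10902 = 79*138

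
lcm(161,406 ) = 9338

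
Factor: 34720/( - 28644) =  - 2^3*3^(-1 ) * 5^1*11^( - 1 ) =-40/33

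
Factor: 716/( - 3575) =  -2^2*5^( - 2 )*11^ ( - 1)*13^( - 1) * 179^1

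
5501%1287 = 353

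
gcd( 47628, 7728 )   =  84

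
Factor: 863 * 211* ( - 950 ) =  - 172988350 = - 2^1*5^2*19^1*211^1*863^1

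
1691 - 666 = 1025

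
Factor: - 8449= -7^1 * 17^1 * 71^1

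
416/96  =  4 + 1/3 = 4.33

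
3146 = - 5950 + 9096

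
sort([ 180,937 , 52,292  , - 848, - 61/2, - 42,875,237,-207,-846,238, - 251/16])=[ - 848 , - 846, - 207, - 42,-61/2, - 251/16,52,180 , 237,238,292, 875,937 ] 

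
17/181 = 17/181= 0.09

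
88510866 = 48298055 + 40212811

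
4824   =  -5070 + 9894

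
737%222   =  71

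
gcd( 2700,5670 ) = 270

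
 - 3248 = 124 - 3372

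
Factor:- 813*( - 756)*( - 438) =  - 269207064 = - 2^3*3^5*7^1*73^1*271^1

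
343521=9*38169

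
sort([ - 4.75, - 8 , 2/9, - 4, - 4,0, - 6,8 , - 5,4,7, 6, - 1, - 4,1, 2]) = [  -  8, - 6, - 5, - 4.75,-4 , - 4, - 4, - 1,  0, 2/9, 1,2,  4,6, 7,8]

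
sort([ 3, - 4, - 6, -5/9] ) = [ - 6,-4, - 5/9,3 ] 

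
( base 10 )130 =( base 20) 6A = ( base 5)1010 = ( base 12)aa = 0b10000010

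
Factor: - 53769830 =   -  2^1*5^1*5376983^1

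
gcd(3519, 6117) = 3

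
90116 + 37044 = 127160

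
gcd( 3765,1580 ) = 5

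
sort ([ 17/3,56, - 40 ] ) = [ - 40,17/3,56]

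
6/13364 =3/6682  =  0.00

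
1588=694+894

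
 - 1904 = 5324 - 7228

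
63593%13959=7757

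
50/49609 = 50/49609= 0.00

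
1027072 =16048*64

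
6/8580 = 1/1430 =0.00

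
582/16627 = 582/16627 = 0.04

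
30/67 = 30/67 = 0.45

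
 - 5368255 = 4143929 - 9512184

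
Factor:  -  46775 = -5^2 *1871^1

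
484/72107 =484/72107= 0.01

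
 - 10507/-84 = 125 + 1/12=125.08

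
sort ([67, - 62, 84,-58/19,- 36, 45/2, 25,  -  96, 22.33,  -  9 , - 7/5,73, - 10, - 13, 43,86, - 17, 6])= [ - 96, - 62, - 36, - 17,-13 , - 10, - 9,-58/19, - 7/5,  6, 22.33, 45/2,25, 43,  67,73 , 84,  86]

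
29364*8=234912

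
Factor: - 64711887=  - 3^1*53^1*406993^1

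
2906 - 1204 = 1702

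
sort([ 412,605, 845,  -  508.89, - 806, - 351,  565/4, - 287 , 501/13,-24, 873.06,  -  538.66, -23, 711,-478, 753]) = [ - 806,  -  538.66,-508.89, - 478,-351,-287, - 24, - 23,501/13, 565/4, 412,605,711, 753, 845,873.06]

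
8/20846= 4/10423 = 0.00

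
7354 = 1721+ 5633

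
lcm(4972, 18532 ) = 203852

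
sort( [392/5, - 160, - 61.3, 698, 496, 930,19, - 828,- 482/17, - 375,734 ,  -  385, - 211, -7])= [ - 828, - 385, - 375, - 211 , - 160, - 61.3, - 482/17,-7,19,  392/5, 496,698,734 , 930]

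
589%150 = 139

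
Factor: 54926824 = 2^3 *43^1*159671^1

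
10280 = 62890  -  52610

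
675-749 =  - 74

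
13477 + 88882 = 102359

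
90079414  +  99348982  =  189428396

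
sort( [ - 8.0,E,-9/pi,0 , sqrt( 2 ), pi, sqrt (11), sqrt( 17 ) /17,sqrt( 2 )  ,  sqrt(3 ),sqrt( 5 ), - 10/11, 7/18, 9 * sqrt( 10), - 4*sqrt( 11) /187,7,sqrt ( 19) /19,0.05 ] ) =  [-8.0, - 9/pi, - 10/11, - 4*sqrt(11 ) /187,0,0.05,sqrt (19 ) /19,sqrt( 17)/17,7/18, sqrt ( 2),sqrt( 2)  ,  sqrt( 3) , sqrt( 5 ),E, pi, sqrt( 11 ), 7, 9*sqrt( 10 ) ] 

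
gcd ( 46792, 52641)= 5849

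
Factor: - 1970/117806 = -5^1  *13^(- 1)*23^( - 1) = - 5/299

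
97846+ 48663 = 146509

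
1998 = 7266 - 5268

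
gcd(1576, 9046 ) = 2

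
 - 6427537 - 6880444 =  - 13307981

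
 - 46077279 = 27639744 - 73717023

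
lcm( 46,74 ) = 1702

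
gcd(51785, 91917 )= 1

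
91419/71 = 1287 + 42/71  =  1287.59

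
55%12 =7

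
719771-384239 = 335532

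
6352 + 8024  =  14376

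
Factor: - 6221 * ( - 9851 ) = 6221^1*9851^1 = 61283071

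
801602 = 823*974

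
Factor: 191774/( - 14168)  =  -379/28 = - 2^(-2 )*7^ (-1 )*379^1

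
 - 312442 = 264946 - 577388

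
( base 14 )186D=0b1000100111001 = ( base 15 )148E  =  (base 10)4409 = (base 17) F46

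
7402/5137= 1 + 2265/5137 = 1.44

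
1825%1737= 88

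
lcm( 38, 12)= 228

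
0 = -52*0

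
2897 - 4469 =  - 1572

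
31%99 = 31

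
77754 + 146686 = 224440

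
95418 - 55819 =39599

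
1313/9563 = 1313/9563 = 0.14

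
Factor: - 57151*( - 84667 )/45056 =2^( - 12 )* 43^1* 67^1*179^1*853^1 =439891247/4096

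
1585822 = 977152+608670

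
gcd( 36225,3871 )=7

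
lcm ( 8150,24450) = 24450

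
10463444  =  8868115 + 1595329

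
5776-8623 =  - 2847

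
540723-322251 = 218472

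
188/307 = 188/307 =0.61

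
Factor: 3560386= 2^1*1019^1*1747^1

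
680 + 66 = 746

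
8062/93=8062/93  =  86.69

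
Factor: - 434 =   -  2^1*7^1* 31^1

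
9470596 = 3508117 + 5962479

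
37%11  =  4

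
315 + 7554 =7869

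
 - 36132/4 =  - 9033 = - 9033.00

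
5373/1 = 5373=5373.00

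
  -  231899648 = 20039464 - 251939112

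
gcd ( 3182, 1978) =86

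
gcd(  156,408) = 12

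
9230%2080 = 910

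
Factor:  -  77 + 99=2^1* 11^1=22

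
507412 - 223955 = 283457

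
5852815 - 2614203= 3238612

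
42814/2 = 21407 = 21407.00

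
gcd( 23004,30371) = 1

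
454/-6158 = -227/3079=-0.07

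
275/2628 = 275/2628 = 0.10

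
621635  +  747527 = 1369162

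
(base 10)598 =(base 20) 19I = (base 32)IM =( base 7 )1513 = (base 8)1126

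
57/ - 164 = - 1 + 107/164 = - 0.35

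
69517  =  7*9931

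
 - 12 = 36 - 48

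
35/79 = 35/79 = 0.44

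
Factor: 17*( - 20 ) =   -  2^2*5^1*17^1 = -340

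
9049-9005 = 44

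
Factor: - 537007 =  - 537007^1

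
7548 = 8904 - 1356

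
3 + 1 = 4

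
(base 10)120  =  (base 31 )3r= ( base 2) 1111000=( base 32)3o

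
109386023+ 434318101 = 543704124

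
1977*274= 541698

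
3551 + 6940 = 10491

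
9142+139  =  9281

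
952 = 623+329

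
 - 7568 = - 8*946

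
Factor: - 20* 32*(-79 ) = 2^7*5^1 * 79^1 = 50560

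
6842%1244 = 622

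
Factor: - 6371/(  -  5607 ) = 3^(- 2)*7^( - 1 )* 23^1 * 89^( - 1)*277^1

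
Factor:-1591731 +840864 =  - 750867 = - 3^1* 13^2*1481^1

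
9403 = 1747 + 7656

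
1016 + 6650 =7666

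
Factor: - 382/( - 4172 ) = 2^ (  -  1)*7^( - 1) * 149^(  -  1)*191^1= 191/2086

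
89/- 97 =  -1 + 8/97 = - 0.92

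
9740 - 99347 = -89607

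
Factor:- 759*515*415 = -162217275 =-  3^1*5^2*11^1*23^1*83^1*103^1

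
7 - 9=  - 2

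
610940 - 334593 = 276347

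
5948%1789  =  581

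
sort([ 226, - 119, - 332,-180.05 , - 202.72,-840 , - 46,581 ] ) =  [ - 840,  -  332,  -  202.72, - 180.05,-119 , - 46,226,581]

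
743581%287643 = 168295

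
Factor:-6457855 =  - 5^1 * 79^1* 16349^1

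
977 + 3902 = 4879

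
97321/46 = 2115 + 31/46 = 2115.67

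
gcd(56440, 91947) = 1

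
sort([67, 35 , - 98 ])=[ - 98,35, 67]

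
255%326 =255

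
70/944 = 35/472 = 0.07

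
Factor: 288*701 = 201888 = 2^5*3^2*701^1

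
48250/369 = 48250/369= 130.76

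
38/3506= 19/1753 = 0.01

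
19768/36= 549 + 1/9 = 549.11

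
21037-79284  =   - 58247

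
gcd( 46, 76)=2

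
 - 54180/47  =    -  54180/47  =  - 1152.77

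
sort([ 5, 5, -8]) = [ - 8, 5 , 5 ] 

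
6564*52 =341328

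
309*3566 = 1101894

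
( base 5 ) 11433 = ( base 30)SS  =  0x364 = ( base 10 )868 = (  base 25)19i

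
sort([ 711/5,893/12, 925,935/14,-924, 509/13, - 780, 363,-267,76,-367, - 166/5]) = [  -  924, - 780, - 367, - 267, - 166/5, 509/13, 935/14, 893/12, 76, 711/5 , 363, 925]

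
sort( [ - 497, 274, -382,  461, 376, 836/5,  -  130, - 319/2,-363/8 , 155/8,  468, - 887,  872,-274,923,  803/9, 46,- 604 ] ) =[ - 887, - 604 , - 497, - 382,  -  274, - 319/2, - 130, - 363/8, 155/8 , 46,  803/9, 836/5,274,  376,461,468 , 872,923]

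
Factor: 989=23^1* 43^1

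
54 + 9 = 63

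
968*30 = 29040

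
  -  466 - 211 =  - 677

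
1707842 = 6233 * 274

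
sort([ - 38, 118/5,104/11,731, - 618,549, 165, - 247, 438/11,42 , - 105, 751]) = [  -  618, - 247, - 105,- 38,104/11, 118/5, 438/11, 42, 165,  549,731, 751]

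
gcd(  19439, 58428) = 1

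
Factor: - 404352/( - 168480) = 2^2 * 3^1*5^( - 1 ) = 12/5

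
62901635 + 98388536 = 161290171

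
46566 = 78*597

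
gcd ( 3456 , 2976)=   96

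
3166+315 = 3481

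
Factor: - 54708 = - 2^2*3^1*47^1 * 97^1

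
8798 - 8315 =483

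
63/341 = 63/341 = 0.18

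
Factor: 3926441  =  3926441^1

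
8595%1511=1040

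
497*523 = 259931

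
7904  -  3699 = 4205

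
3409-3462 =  - 53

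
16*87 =1392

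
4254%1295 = 369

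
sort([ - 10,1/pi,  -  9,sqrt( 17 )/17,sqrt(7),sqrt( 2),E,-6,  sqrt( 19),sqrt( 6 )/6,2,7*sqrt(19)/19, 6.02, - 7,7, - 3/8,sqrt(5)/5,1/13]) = [ - 10,  -  9,-7, - 6,-3/8, 1/13, sqrt(  17)/17, 1/pi,sqrt ( 6) /6,sqrt( 5)/5, sqrt(2), 7*sqrt ( 19)/19, 2,  sqrt(7), E, sqrt(19) , 6.02, 7]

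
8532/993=2844/331  =  8.59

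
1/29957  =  1/29957 = 0.00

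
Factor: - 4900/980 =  -5 = - 5^1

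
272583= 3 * 90861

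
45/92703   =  15/30901= 0.00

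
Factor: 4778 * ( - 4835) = - 2^1*5^1*967^1*2389^1 = -23101630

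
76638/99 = 774 + 4/33  =  774.12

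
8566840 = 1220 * 7022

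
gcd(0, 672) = 672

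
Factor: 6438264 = 2^3* 3^1*7^1 * 19^1*2017^1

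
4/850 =2/425  =  0.00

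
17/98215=17/98215 = 0.00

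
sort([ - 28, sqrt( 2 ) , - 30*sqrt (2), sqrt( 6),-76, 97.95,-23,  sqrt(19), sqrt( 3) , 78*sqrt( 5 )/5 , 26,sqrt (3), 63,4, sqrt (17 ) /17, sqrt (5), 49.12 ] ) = [ - 76, - 30*sqrt( 2 ) , - 28 ,-23 , sqrt( 17) /17,  sqrt( 2), sqrt( 3 ),sqrt( 3 ), sqrt( 5), sqrt (6 ), 4 , sqrt(19), 26, 78 * sqrt(5) /5,49.12,63,97.95 ] 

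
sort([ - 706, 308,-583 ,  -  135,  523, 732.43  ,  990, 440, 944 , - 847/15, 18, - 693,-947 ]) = [ - 947,-706, - 693,- 583, - 135, - 847/15, 18,308,440, 523,732.43, 944 , 990 ] 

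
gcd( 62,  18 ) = 2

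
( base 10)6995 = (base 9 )10532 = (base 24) c3b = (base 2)1101101010011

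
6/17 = 6/17 = 0.35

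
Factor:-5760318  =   - 2^1*3^1*960053^1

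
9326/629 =9326/629 =14.83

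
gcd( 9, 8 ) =1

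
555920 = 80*6949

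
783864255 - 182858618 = 601005637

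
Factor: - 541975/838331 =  - 5^2*7^1 *13^(  -  1)*19^1 * 59^( - 1)*163^1*1093^( - 1) 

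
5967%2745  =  477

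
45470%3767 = 266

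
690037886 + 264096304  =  954134190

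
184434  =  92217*2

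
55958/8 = 6994+3/4 = 6994.75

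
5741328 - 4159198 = 1582130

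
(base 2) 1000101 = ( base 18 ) 3f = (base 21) 36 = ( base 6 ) 153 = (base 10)69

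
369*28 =10332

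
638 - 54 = 584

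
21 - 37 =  - 16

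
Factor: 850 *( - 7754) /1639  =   - 6590900/1639  =  -2^2*5^2 *11^(-1) * 17^1*149^( - 1)*3877^1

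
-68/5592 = -17/1398 = -0.01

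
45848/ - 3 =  -15283+1/3 = - 15282.67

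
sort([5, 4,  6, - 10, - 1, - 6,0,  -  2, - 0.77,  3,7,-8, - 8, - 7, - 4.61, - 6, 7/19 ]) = [-10,-8, - 8,-7, - 6, - 6,-4.61,-2,-1, -0.77,0, 7/19,3,  4, 5,6,7 ]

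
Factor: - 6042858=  - 2^1*3^1 * 191^1*5273^1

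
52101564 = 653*79788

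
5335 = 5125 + 210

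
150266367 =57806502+92459865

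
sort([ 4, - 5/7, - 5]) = [ -5, - 5/7,4]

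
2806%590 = 446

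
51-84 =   -  33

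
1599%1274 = 325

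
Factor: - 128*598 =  - 76544 = - 2^8  *  13^1 * 23^1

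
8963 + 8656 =17619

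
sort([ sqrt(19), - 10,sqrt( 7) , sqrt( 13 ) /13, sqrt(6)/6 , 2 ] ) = [-10,sqrt( 13)/13,sqrt(6)/6,2, sqrt( 7), sqrt ( 19)]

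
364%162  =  40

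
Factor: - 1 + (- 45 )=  - 46= - 2^1*23^1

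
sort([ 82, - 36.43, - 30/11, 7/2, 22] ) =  [- 36.43, - 30/11,  7/2,22, 82 ] 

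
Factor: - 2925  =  -3^2 * 5^2*13^1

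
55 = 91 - 36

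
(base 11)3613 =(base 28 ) 611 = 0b1001001111101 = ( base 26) 701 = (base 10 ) 4733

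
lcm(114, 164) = 9348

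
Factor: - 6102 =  - 2^1 * 3^3* 113^1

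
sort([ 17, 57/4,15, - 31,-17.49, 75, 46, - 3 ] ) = [ - 31,  -  17.49, - 3,57/4,  15, 17  ,  46, 75]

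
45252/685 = 45252/685 =66.06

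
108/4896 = 3/136 = 0.02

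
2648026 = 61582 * 43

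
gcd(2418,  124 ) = 62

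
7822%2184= 1270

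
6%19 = 6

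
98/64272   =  49/32136=0.00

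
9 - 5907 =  - 5898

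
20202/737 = 20202/737=27.41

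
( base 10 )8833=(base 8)21201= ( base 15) 293D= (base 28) B7D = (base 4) 2022001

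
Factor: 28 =2^2 * 7^1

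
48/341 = 48/341 = 0.14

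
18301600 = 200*91508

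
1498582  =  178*8419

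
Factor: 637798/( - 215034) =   -  3^( - 1)*7^1*35839^( - 1 )*45557^1  =  - 318899/107517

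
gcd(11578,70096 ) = 2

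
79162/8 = 9895 + 1/4=9895.25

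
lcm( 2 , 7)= 14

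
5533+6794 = 12327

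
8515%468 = 91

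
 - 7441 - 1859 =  - 9300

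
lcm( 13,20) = 260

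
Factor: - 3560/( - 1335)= 2^3*3^ ( - 1 ) = 8/3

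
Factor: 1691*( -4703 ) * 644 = - 2^2*7^1*19^1*23^1*89^1*4703^1 = - 5121585812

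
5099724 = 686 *7434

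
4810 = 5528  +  - 718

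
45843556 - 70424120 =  - 24580564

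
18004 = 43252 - 25248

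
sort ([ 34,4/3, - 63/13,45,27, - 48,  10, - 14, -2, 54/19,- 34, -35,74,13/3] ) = [ - 48,- 35,  -  34,-14,  -  63/13,-2,  4/3, 54/19,13/3, 10,27, 34,45, 74] 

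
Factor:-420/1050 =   -  2^1*5^ ( - 1 ) = - 2/5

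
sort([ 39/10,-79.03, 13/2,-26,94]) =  [ - 79.03,-26,  39/10,13/2,94]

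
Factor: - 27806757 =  - 3^1 * 11^1 *811^1  *  1039^1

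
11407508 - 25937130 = - 14529622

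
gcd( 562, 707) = 1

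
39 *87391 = 3408249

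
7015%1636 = 471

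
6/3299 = 6/3299 = 0.00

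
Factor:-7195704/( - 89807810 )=2^2 * 3^1*5^( - 1 )*53^1*643^( - 1)*5657^1*13967^( - 1) = 3597852/44903905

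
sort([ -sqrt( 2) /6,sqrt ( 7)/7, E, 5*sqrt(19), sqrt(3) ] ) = [ - sqrt(2 ) /6, sqrt( 7 )/7, sqrt( 3 ),  E, 5*sqrt(19)]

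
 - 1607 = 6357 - 7964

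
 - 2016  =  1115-3131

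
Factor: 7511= 7^1 * 29^1*37^1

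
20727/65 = 318 + 57/65 = 318.88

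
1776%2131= 1776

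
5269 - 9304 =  - 4035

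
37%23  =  14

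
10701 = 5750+4951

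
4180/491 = 8 + 252/491 = 8.51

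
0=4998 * 0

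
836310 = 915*914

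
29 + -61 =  - 32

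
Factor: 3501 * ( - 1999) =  - 3^2*389^1*1999^1  =  - 6998499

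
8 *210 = 1680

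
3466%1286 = 894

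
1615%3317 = 1615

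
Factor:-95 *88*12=  -  2^5*3^1*5^1*11^1*19^1 = -  100320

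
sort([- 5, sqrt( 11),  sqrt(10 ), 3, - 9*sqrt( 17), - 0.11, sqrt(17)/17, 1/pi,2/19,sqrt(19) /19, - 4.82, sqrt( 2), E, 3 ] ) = [ - 9*sqrt(17), - 5 , - 4.82 , - 0.11, 2/19,  sqrt( 19)/19, sqrt(17) /17, 1/pi,  sqrt(2 ),E,  3 , 3, sqrt ( 10),sqrt( 11)] 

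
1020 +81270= 82290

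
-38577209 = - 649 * 59441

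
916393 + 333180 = 1249573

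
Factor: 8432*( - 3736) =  - 2^7*17^1*31^1 * 467^1 = -31501952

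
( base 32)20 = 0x40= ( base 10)64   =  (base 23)2I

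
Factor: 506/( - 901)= -2^1 * 11^1 * 17^( - 1 )*23^1*53^(-1 )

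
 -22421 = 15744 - 38165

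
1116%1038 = 78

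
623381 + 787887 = 1411268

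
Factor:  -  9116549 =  - 13^1*383^1*1831^1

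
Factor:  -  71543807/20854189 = - 17^( - 1 ) * 89^1*149^( - 1 )*457^1*1759^1*8233^( - 1) 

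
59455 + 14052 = 73507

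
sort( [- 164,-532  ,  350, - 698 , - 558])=[ - 698,-558,- 532, - 164, 350]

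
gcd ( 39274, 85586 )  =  2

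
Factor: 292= 2^2 * 73^1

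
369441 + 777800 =1147241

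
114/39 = 38/13 = 2.92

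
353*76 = 26828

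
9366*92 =861672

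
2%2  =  0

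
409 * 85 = 34765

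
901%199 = 105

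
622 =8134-7512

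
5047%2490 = 67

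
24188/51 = 24188/51=474.27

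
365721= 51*7171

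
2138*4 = 8552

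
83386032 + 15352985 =98739017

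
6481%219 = 130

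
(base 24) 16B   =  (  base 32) MR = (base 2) 1011011011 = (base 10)731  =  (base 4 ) 23123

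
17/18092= 17/18092 =0.00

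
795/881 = 795/881 = 0.90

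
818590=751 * 1090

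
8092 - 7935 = 157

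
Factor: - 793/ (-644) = 2^( - 2)*7^ (  -  1)*13^1* 23^( - 1 )*61^1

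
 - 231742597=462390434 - 694133031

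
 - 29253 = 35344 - 64597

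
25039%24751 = 288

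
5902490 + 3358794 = 9261284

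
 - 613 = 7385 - 7998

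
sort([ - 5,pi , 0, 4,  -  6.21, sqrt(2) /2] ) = [ - 6.21, - 5, 0,  sqrt( 2)/2,pi, 4] 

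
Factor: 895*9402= 8414790 =2^1*3^1*5^1 * 179^1  *  1567^1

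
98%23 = 6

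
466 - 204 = 262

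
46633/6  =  7772+1/6 =7772.17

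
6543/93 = 70+11/31 = 70.35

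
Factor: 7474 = 2^1*37^1 *101^1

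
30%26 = 4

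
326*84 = 27384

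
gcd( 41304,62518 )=2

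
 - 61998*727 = - 45072546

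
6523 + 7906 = 14429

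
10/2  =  5 = 5.00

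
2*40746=81492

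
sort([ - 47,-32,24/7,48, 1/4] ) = [  -  47,-32 , 1/4, 24/7,48] 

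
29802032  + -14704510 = 15097522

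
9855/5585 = 1971/1117  =  1.76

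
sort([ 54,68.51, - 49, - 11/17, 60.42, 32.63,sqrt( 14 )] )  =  [  -  49, - 11/17, sqrt (14), 32.63, 54, 60.42, 68.51 ]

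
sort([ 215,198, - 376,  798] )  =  [ - 376,  198,215, 798]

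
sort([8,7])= [7, 8]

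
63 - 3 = 60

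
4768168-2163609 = 2604559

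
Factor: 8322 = 2^1*3^1*19^1 * 73^1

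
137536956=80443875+57093081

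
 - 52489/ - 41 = 1280 + 9/41 = 1280.22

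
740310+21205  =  761515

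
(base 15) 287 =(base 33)hg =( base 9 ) 711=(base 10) 577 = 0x241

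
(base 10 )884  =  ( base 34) q0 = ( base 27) 15k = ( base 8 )1564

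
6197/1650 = 6197/1650 =3.76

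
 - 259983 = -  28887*9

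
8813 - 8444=369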